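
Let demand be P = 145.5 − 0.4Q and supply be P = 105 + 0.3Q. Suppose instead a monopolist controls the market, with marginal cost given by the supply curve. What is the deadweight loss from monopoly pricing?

Competitive equilibrium: 145.5 − 0.4Q = 105 + 0.3Q → Q* = 57.8571, P* = 122.3571.
Marginal revenue: MR = 145.5 − 0.8Q. Set MR = MC: 145.5 − 0.8Q = 105 + 0.3Q → Q_m = 36.8182.
Price P_m = 145.5 − 0.4·36.8182 = 130.7727; MC(Q_m) = 105 + 0.3·36.8182 = 116.0455.
Competitive Q* = 57.8571, so ΔQ = 21.0389; wedge = 130.7727 − 116.0455 = 14.7272.
DWL = ½ × 21.0389 × 14.7272 = 154.92.

154.92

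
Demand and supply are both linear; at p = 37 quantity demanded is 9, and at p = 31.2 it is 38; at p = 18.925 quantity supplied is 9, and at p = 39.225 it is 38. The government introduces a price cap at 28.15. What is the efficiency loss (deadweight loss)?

21.45

Demand slope = (31.2 − 37)/(38 − 9) = −0.2, so p = 38.8 − 0.2q.
Supply slope = (39.225 − 18.925)/(38 − 9) = 0.7, so p = 12.625 + 0.7q.
Competitive equilibrium: 38.8 − 0.2q = 12.625 + 0.7q → q* = 29.0833, p* = 32.9833.
At the ceiling p = 28.15, quantity supplied = (28.15 − 12.625)/0.7 = 22.1786.
Willingness to pay at q' = 22.1786: 38.8 − 0.2·22.1786 = 34.3643.
Δq = 29.0833 − 22.1786 = 6.9047; wedge = 34.3643 − 28.15 = 6.2143.
The triangle = ½ × 6.9047 × 6.2143 = 21.45.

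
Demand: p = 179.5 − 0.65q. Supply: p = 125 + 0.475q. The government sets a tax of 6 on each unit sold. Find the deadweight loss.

Competitive equilibrium: 179.5 − 0.65q = 125 + 0.475q → q* = 48.4444, p* = 148.0111.
With the tax, the buyer price exceeds the seller price by 6: (179.5 − 0.65q) − (125 + 0.475q) = 6 → q' = 43.1111.
Δq = 48.4444 − 43.1111 = 5.3333; the wedge equals the tax, 6.
Deadweight loss = ½ × 5.3333 × 6 = 16.

16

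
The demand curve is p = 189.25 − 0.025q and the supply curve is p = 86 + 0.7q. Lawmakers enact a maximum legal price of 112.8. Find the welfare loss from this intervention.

3930.46

Competitive equilibrium: 189.25 − 0.025q = 86 + 0.7q → q* = 142.41379, p* = 185.68966.
At the ceiling p = 112.8, quantity supplied = (112.8 − 86)/0.7 = 38.28571.
Willingness to pay at q' = 38.28571: 189.25 − 0.025·38.28571 = 188.29286.
Δq = 142.41379 − 38.28571 = 104.12808; wedge = 188.29286 − 112.8 = 75.49286.
Deadweight loss = ½ × 104.12808 × 75.49286 = 3930.46.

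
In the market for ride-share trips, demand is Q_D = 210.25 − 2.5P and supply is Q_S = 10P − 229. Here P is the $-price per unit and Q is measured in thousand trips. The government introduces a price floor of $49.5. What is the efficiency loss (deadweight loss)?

In inverse form: demand P = 84.1 − 0.4Q, supply P = 22.9 + 0.1Q.
Competitive equilibrium: 84.1 − 0.4Q = 22.9 + 0.1Q → Q* = 122.4, P* = 35.14.
At the floor P = 49.5, quantity demanded = (84.1 − 49.5)/0.4 = 86.5.
Sellers' marginal cost at Q' = 86.5: 22.9 + 0.1·86.5 = 31.55.
ΔQ = 122.4 − 86.5 = 35.9; wedge = 49.5 − 31.55 = 17.95.
The triangle = ½ × 35.9 × 17.95 = $322.20 thousand.

$322.20 thousand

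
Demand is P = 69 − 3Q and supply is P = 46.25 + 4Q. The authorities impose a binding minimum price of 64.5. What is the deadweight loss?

Competitive equilibrium: 69 − 3Q = 46.25 + 4Q → Q* = 3.25, P* = 59.25.
At the floor P = 64.5, quantity demanded = (69 − 64.5)/3 = 1.5.
Sellers' marginal cost at Q' = 1.5: 46.25 + 4·1.5 = 52.25.
ΔQ = 3.25 − 1.5 = 1.75; wedge = 64.5 − 52.25 = 12.25.
DWL = ½ × 1.75 × 12.25 = 10.72.

10.72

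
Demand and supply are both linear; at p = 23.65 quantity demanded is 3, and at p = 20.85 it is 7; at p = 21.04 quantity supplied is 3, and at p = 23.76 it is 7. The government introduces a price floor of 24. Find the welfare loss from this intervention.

Demand slope = (20.85 − 23.65)/(7 − 3) = −0.7, so p = 25.75 − 0.7q.
Supply slope = (23.76 − 21.04)/(7 − 3) = 0.68, so p = 19 + 0.68q.
Competitive equilibrium: 25.75 − 0.7q = 19 + 0.68q → q* = 4.8913, p* = 22.3261.
At the floor p = 24, quantity demanded = (25.75 − 24)/0.7 = 2.5.
Sellers' marginal cost at q' = 2.5: 19 + 0.68·2.5 = 20.7.
Δq = 4.8913 − 2.5 = 2.3913; wedge = 24 − 20.7 = 3.3.
The triangle = ½ × 2.3913 × 3.3 = 3.95.

3.95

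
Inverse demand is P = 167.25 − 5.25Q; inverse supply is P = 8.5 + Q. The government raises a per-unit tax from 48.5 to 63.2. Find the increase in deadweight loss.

131.36

Competitive equilibrium: 167.25 − 5.25Q = 8.5 + Q → Q* = 25.4, P* = 33.9.
For a per-unit tax t: ΔQ = t/6.25, so DWL = ½·t·(t/6.25) = t²/12.5.
At t = 48.5: DWL = 188.18. At t = 63.2: DWL = 319.539.
Increase = 319.539 − 188.18 = 131.36.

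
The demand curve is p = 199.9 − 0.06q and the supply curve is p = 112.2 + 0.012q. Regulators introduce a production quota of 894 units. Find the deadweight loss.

3780.43

Competitive equilibrium: 199.9 − 0.06q = 112.2 + 0.012q → q* = 1218.0556, p* = 126.8167.
At q = 894: demand price = 199.9 − 0.06·894 = 146.26; supply price = 112.2 + 0.012·894 = 122.928.
Δq = 1218.0556 − 894 = 324.0556; wedge = 146.26 − 122.928 = 23.332.
DWL = ½ × 324.0556 × 23.332 = 3780.43.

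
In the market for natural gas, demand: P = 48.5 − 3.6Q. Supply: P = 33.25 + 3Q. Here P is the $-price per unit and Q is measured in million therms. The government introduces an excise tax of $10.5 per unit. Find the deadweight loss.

Competitive equilibrium: 48.5 − 3.6Q = 33.25 + 3Q → Q* = 2.3106, P* = 40.1818.
With the tax, the buyer price exceeds the seller price by 10.5: (48.5 − 3.6Q) − (33.25 + 3Q) = 10.5 → Q' = 0.7197.
ΔQ = 2.3106 − 0.7197 = 1.5909; the wedge equals the tax, 10.5.
The triangle = ½ × 1.5909 × 10.5 = $8.35 million.

$8.35 million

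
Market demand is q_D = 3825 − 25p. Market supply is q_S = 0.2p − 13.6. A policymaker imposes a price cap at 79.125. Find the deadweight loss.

540.12

In inverse form: demand p = 153 − 0.04q, supply p = 68 + 5q.
Competitive equilibrium: 153 − 0.04q = 68 + 5q → q* = 16.8651, p* = 152.3254.
At the ceiling p = 79.125, quantity supplied = (79.125 − 68)/5 = 2.225.
Willingness to pay at q' = 2.225: 153 − 0.04·2.225 = 152.911.
Δq = 16.8651 − 2.225 = 14.6401; wedge = 152.911 − 79.125 = 73.786.
Deadweight loss = ½ × 14.6401 × 73.786 = 540.12.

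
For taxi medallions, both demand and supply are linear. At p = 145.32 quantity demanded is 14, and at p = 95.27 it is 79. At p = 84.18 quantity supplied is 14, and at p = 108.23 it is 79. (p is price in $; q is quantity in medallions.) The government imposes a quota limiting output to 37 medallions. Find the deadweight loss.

$534.83

Demand slope = (95.27 − 145.32)/(79 − 14) = −0.77, so p = 156.1 − 0.77q.
Supply slope = (108.23 − 84.18)/(79 − 14) = 0.37, so p = 79 + 0.37q.
Competitive equilibrium: 156.1 − 0.77q = 79 + 0.37q → q* = 67.6316, p* = 104.0237.
At q = 37: demand price = 156.1 − 0.77·37 = 127.61; supply price = 79 + 0.37·37 = 92.69.
Δq = 67.6316 − 37 = 30.6316; wedge = 127.61 − 92.69 = 34.92.
Deadweight loss = ½ × 30.6316 × 34.92 = $534.83.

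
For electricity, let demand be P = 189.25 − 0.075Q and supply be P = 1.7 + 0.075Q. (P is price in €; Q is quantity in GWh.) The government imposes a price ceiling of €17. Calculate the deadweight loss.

Competitive equilibrium: 189.25 − 0.075Q = 1.7 + 0.075Q → Q* = 1250.3333, P* = 95.475.
At the ceiling P = 17, quantity supplied = (17 − 1.7)/0.075 = 204.
Willingness to pay at Q' = 204: 189.25 − 0.075·204 = 173.95.
ΔQ = 1250.3333 − 204 = 1046.3333; wedge = 173.95 − 17 = 156.95.
Deadweight loss = ½ × 1046.3333 × 156.95 = €82111.01.

€82111.01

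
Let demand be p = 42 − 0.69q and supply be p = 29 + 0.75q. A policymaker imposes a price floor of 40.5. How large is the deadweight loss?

Competitive equilibrium: 42 − 0.69q = 29 + 0.75q → q* = 9.0278, p* = 35.7708.
At the floor p = 40.5, quantity demanded = (42 − 40.5)/0.69 = 2.1739.
Sellers' marginal cost at q' = 2.1739: 29 + 0.75·2.1739 = 30.6304.
Δq = 9.0278 − 2.1739 = 6.8539; wedge = 40.5 − 30.6304 = 9.8696.
The triangle = ½ × 6.8539 × 9.8696 = 33.82.

33.82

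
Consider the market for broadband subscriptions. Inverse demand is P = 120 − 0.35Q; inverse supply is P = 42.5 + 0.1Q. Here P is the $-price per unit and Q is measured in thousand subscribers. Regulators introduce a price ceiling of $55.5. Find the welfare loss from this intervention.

Competitive equilibrium: 120 − 0.35Q = 42.5 + 0.1Q → Q* = 172.2222, P* = 59.7222.
At the ceiling P = 55.5, quantity supplied = (55.5 − 42.5)/0.1 = 130.
Willingness to pay at Q' = 130: 120 − 0.35·130 = 74.5.
ΔQ = 172.2222 − 130 = 42.2222; wedge = 74.5 − 55.5 = 19.
Welfare loss = ½ × 42.2222 × 19 = $401.11 thousand.

$401.11 thousand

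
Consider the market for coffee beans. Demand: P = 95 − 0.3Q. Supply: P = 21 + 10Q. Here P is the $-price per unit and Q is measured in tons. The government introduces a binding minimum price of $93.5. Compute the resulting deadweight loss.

$24.58

Competitive equilibrium: 95 − 0.3Q = 21 + 10Q → Q* = 7.1845, P* = 92.8447.
At the floor P = 93.5, quantity demanded = (95 − 93.5)/0.3 = 5.
Sellers' marginal cost at Q' = 5: 21 + 10·5 = 71.
ΔQ = 7.1845 − 5 = 2.1845; wedge = 93.5 − 71 = 22.5.
DWL = ½ × 2.1845 × 22.5 = $24.58.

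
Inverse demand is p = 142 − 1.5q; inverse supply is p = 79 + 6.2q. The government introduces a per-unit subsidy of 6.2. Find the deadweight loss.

Competitive equilibrium: 142 − 1.5q = 79 + 6.2q → q* = 8.1818, p* = 129.7273.
The subsidy lowers effective supply by 6.2: p = 72.8 + 6.2q.
New quantity: 142 − 1.5q = 72.8 + 6.2q → q' = 8.987.
Overproduction Δq = 8.987 − 8.1818 = 0.8052; wedge = subsidy = 6.2.
Welfare loss = ½ × 0.8052 × 6.2 = 2.50.

2.50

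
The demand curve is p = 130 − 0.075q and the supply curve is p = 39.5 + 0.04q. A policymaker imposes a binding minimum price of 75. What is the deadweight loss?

165.34

Competitive equilibrium: 130 − 0.075q = 39.5 + 0.04q → q* = 786.9565, p* = 70.9783.
At the floor p = 75, quantity demanded = (130 − 75)/0.075 = 733.3333.
Sellers' marginal cost at q' = 733.3333: 39.5 + 0.04·733.3333 = 68.8333.
Δq = 786.9565 − 733.3333 = 53.6232; wedge = 75 − 68.8333 = 6.1667.
DWL = ½ × 53.6232 × 6.1667 = 165.34.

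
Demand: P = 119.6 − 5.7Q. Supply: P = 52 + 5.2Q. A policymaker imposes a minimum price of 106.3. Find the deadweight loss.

Competitive equilibrium: 119.6 − 5.7Q = 52 + 5.2Q → Q* = 6.2018, P* = 84.2495.
At the floor P = 106.3, quantity demanded = (119.6 − 106.3)/5.7 = 2.3333.
Sellers' marginal cost at Q' = 2.3333: 52 + 5.2·2.3333 = 64.1332.
ΔQ = 6.2018 − 2.3333 = 3.8685; wedge = 106.3 − 64.1332 = 42.1668.
Welfare loss = ½ × 3.8685 × 42.1668 = 81.56.

81.56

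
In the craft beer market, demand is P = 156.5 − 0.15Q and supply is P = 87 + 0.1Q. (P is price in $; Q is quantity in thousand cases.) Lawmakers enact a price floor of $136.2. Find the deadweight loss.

$2544.22 thousand

Competitive equilibrium: 156.5 − 0.15Q = 87 + 0.1Q → Q* = 278, P* = 114.8.
At the floor P = 136.2, quantity demanded = (156.5 − 136.2)/0.15 = 135.33333.
Sellers' marginal cost at Q' = 135.33333: 87 + 0.1·135.33333 = 100.53333.
ΔQ = 278 − 135.33333 = 142.66667; wedge = 136.2 − 100.53333 = 35.66667.
DWL = ½ × 142.66667 × 35.66667 = $2544.22 thousand.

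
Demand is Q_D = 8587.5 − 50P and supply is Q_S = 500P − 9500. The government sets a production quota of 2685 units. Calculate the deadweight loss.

199453.24

In inverse form: demand P = 171.75 − 0.02Q, supply P = 19 + 0.002Q.
Competitive equilibrium: 171.75 − 0.02Q = 19 + 0.002Q → Q* = 6943.1818, P* = 32.8864.
At Q = 2685: demand price = 171.75 − 0.02·2685 = 118.05; supply price = 19 + 0.002·2685 = 24.37.
ΔQ = 6943.1818 − 2685 = 4258.1818; wedge = 118.05 − 24.37 = 93.68.
Deadweight loss = ½ × 4258.1818 × 93.68 = 199453.24.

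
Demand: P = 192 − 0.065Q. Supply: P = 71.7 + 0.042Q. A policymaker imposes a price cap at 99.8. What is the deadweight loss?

Competitive equilibrium: 192 − 0.065Q = 71.7 + 0.042Q → Q* = 1124.2991, P* = 118.9206.
At the ceiling P = 99.8, quantity supplied = (99.8 − 71.7)/0.042 = 669.0476.
Willingness to pay at Q' = 669.0476: 192 − 0.065·669.0476 = 148.5119.
ΔQ = 1124.2991 − 669.0476 = 455.2515; wedge = 148.5119 − 99.8 = 48.7119.
Welfare loss = ½ × 455.2515 × 48.7119 = 11088.08.

11088.08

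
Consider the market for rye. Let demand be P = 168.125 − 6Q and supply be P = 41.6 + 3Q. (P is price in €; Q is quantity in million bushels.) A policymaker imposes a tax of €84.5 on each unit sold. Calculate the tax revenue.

€394.57 million

Competitive equilibrium: 168.125 − 6Q = 41.6 + 3Q → Q* = 14.05833, P* = 83.775.
With the tax, the buyer price exceeds the seller price by 84.5: (168.125 − 6Q) − (41.6 + 3Q) = 84.5 → Q' = 4.66944.
Tax revenue = 84.5 × 4.66944 = €394.57 million.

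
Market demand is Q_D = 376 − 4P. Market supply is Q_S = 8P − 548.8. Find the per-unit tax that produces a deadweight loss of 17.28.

In inverse form: demand P = 94 − 0.25Q, supply P = 68.6 + 0.125Q.
Competitive equilibrium: 94 − 0.25Q = 68.6 + 0.125Q → Q* = 67.7333, P* = 77.0667.
A tax t gives ΔQ = t/0.375 and wedge t, so DWL = t²/0.75.
t²/0.75 = 17.28 → t² = 12.96 → t = 3.6.

3.6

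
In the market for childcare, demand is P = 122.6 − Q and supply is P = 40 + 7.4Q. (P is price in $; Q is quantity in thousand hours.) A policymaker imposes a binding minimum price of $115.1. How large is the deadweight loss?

Competitive equilibrium: 122.6 − Q = 40 + 7.4Q → Q* = 9.8333, P* = 112.7667.
At the floor P = 115.1, quantity demanded = (122.6 − 115.1)/1 = 7.5.
Sellers' marginal cost at Q' = 7.5: 40 + 7.4·7.5 = 95.5.
ΔQ = 9.8333 − 7.5 = 2.3333; wedge = 115.1 − 95.5 = 19.6.
The triangle = ½ × 2.3333 × 19.6 = $22.87 thousand.

$22.87 thousand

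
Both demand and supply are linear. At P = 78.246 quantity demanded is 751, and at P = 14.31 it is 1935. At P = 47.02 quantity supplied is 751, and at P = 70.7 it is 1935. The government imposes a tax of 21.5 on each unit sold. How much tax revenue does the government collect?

18972.30

Demand slope = (14.31 − 78.246)/(1935 − 751) = −0.054, so P = 118.8 − 0.054Q.
Supply slope = (70.7 − 47.02)/(1935 − 751) = 0.02, so P = 32 + 0.02Q.
Competitive equilibrium: 118.8 − 0.054Q = 32 + 0.02Q → Q* = 1172.973, P* = 55.4595.
With the tax, the buyer price exceeds the seller price by 21.5: (118.8 − 0.054Q) − (32 + 0.02Q) = 21.5 → Q' = 882.4324.
Tax revenue = 21.5 × 882.4324 = 18972.30.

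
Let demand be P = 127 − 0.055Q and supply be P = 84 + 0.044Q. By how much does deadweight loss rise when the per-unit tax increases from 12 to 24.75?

Competitive equilibrium: 127 − 0.055Q = 84 + 0.044Q → Q* = 434.3434, P* = 103.1111.
For a per-unit tax t: ΔQ = t/0.099, so DWL = ½·t·(t/0.099) = t²/0.198.
At t = 12: DWL = 727.273. At t = 24.75: DWL = 3093.75.
Increase = 3093.75 − 727.273 = 2366.48.

2366.48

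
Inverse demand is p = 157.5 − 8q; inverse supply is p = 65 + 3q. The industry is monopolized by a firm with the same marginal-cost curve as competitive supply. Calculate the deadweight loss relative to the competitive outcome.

Competitive equilibrium: 157.5 − 8q = 65 + 3q → q* = 8.4091, p* = 90.2273.
Marginal revenue: MR = 157.5 − 16q. Set MR = MC: 157.5 − 16q = 65 + 3q → q_m = 4.8684.
Price p_m = 157.5 − 8·4.8684 = 118.5528; MC(q_m) = 65 + 3·4.8684 = 79.6052.
Competitive q* = 8.4091, so Δq = 3.5407; wedge = 118.5528 − 79.6052 = 38.9476.
Deadweight loss = ½ × 3.5407 × 38.9476 = 68.95.

68.95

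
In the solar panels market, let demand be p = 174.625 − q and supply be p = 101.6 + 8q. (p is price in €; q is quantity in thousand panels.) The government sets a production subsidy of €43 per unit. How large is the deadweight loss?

€102.72 thousand

Competitive equilibrium: 174.625 − q = 101.6 + 8q → q* = 8.1139, p* = 166.5111.
The subsidy lowers effective supply by 43: p = 58.6 + 8q.
New quantity: 174.625 − q = 58.6 + 8q → q' = 12.8917.
Overproduction Δq = 12.8917 − 8.1139 = 4.7778; wedge = subsidy = 43.
The triangle = ½ × 4.7778 × 43 = €102.72 thousand.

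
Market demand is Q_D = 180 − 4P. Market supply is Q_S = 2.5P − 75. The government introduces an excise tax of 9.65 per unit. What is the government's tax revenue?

In inverse form: demand P = 45 − 0.25Q, supply P = 30 + 0.4Q.
Competitive equilibrium: 45 − 0.25Q = 30 + 0.4Q → Q* = 23.0769, P* = 39.2308.
With the tax, the buyer price exceeds the seller price by 9.65: (45 − 0.25Q) − (30 + 0.4Q) = 9.65 → Q' = 8.2308.
Tax revenue = 9.65 × 8.2308 = 79.43.

79.43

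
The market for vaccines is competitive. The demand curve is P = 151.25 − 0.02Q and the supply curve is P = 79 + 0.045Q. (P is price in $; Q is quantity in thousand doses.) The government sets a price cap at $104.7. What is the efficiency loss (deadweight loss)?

$9492.01 thousand

Competitive equilibrium: 151.25 − 0.02Q = 79 + 0.045Q → Q* = 1111.5385, P* = 129.0192.
At the ceiling P = 104.7, quantity supplied = (104.7 − 79)/0.045 = 571.1111.
Willingness to pay at Q' = 571.1111: 151.25 − 0.02·571.1111 = 139.8278.
ΔQ = 1111.5385 − 571.1111 = 540.4274; wedge = 139.8278 − 104.7 = 35.1278.
The triangle = ½ × 540.4274 × 35.1278 = $9492.01 thousand.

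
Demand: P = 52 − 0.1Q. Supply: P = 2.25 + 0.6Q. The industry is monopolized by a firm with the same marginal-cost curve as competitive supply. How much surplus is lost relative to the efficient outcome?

27.62

Competitive equilibrium: 52 − 0.1Q = 2.25 + 0.6Q → Q* = 71.0714, P* = 44.8929.
Marginal revenue: MR = 52 − 0.2Q. Set MR = MC: 52 − 0.2Q = 2.25 + 0.6Q → Q_m = 62.1875.
Price P_m = 52 − 0.1·62.1875 = 45.7813; MC(Q_m) = 2.25 + 0.6·62.1875 = 39.5625.
Competitive Q* = 71.0714, so ΔQ = 8.8839; wedge = 45.7813 − 39.5625 = 6.2188.
DWL = ½ × 8.8839 × 6.2188 = 27.62.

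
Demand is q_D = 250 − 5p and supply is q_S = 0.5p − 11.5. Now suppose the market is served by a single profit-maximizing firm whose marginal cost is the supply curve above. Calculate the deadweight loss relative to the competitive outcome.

In inverse form: demand p = 50 − 0.2q, supply p = 23 + 2q.
Competitive equilibrium: 50 − 0.2q = 23 + 2q → q* = 12.2727, p* = 47.5455.
Marginal revenue: MR = 50 − 0.4q. Set MR = MC: 50 − 0.4q = 23 + 2q → q_m = 11.25.
Price p_m = 50 − 0.2·11.25 = 47.75; MC(q_m) = 23 + 2·11.25 = 45.5.
Competitive q* = 12.2727, so Δq = 1.0227; wedge = 47.75 − 45.5 = 2.25.
Welfare loss = ½ × 1.0227 × 2.25 = 1.15.

1.15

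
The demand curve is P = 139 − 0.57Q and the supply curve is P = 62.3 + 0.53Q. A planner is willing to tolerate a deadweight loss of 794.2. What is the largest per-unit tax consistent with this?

41.8

Competitive equilibrium: 139 − 0.57Q = 62.3 + 0.53Q → Q* = 69.7273, P* = 99.2555.
A tax t gives ΔQ = t/1.1 and wedge t, so DWL = t²/2.2.
t²/2.2 = 794.2 → t² = 1747.24 → t = 41.8.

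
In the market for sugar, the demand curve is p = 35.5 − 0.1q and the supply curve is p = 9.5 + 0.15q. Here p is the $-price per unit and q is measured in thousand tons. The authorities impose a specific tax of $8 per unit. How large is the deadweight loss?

Competitive equilibrium: 35.5 − 0.1q = 9.5 + 0.15q → q* = 104, p* = 25.1.
With the tax, the buyer price exceeds the seller price by 8: (35.5 − 0.1q) − (9.5 + 0.15q) = 8 → q' = 72.
Δq = 104 − 72 = 32; the wedge equals the tax, 8.
Deadweight loss = ½ × 32 × 8 = $128 thousand.

$128 thousand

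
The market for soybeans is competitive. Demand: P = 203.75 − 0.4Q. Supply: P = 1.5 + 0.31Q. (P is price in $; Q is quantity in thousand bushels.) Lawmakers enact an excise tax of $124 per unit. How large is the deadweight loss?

$10828.17 thousand

Competitive equilibrium: 203.75 − 0.4Q = 1.5 + 0.31Q → Q* = 284.8592, P* = 89.8063.
With the tax, the buyer price exceeds the seller price by 124: (203.75 − 0.4Q) − (1.5 + 0.31Q) = 124 → Q' = 110.2113.
ΔQ = 284.8592 − 110.2113 = 174.6479; the wedge equals the tax, 124.
DWL = ½ × 174.6479 × 124 = $10828.17 thousand.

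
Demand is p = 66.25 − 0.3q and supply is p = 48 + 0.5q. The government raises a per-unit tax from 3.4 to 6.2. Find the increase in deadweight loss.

Competitive equilibrium: 66.25 − 0.3q = 48 + 0.5q → q* = 22.8125, p* = 59.4063.
For a per-unit tax t: Δq = t/0.8, so DWL = ½·t·(t/0.8) = t²/1.6.
At t = 3.4: DWL = 7.225. At t = 6.2: DWL = 24.025.
Increase = 24.025 − 7.225 = 16.80.

16.80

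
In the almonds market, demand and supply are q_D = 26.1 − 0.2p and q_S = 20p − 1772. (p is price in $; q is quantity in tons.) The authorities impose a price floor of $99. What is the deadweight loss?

$10.07

In inverse form: demand p = 130.5 − 5q, supply p = 88.6 + 0.05q.
Competitive equilibrium: 130.5 − 5q = 88.6 + 0.05q → q* = 8.297, p* = 89.0149.
At the floor p = 99, quantity demanded = (130.5 − 99)/5 = 6.3.
Sellers' marginal cost at q' = 6.3: 88.6 + 0.05·6.3 = 88.915.
Δq = 8.297 − 6.3 = 1.997; wedge = 99 − 88.915 = 10.085.
Deadweight loss = ½ × 1.997 × 10.085 = $10.07.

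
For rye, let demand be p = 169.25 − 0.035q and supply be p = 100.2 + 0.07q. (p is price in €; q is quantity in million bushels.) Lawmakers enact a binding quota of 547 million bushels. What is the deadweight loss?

Competitive equilibrium: 169.25 − 0.035q = 100.2 + 0.07q → q* = 657.619, p* = 146.2333.
At q = 547: demand price = 169.25 − 0.035·547 = 150.105; supply price = 100.2 + 0.07·547 = 138.49.
Δq = 657.619 − 547 = 110.619; wedge = 150.105 − 138.49 = 11.615.
The triangle = ½ × 110.619 × 11.615 = €642.42 million.

€642.42 million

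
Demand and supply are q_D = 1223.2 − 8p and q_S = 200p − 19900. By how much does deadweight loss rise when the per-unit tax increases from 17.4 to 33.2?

In inverse form: demand p = 152.9 − 0.125q, supply p = 99.5 + 0.005q.
Competitive equilibrium: 152.9 − 0.125q = 99.5 + 0.005q → q* = 410.7692, p* = 101.5538.
For a per-unit tax t: Δq = t/0.13, so DWL = ½·t·(t/0.13) = t²/0.26.
At t = 17.4: DWL = 1164.462. At t = 33.2: DWL = 4239.385.
Increase = 4239.385 − 1164.462 = 3074.92.

3074.92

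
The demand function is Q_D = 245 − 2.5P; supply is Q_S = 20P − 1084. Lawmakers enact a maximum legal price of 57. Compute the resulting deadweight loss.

In inverse form: demand P = 98 − 0.4Q, supply P = 54.2 + 0.05Q.
Competitive equilibrium: 98 − 0.4Q = 54.2 + 0.05Q → Q* = 97.3333, P* = 59.0667.
At the ceiling P = 57, quantity supplied = (57 − 54.2)/0.05 = 56.
Willingness to pay at Q' = 56: 98 − 0.4·56 = 75.6.
ΔQ = 97.3333 − 56 = 41.3333; wedge = 75.6 − 57 = 18.6.
The triangle = ½ × 41.3333 × 18.6 = 384.40.

384.40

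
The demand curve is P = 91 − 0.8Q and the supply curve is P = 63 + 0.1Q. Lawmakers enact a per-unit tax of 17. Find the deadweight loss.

160.56

Competitive equilibrium: 91 − 0.8Q = 63 + 0.1Q → Q* = 31.1111, P* = 66.1111.
With the tax, the buyer price exceeds the seller price by 17: (91 − 0.8Q) − (63 + 0.1Q) = 17 → Q' = 12.2222.
ΔQ = 31.1111 − 12.2222 = 18.8889; the wedge equals the tax, 17.
DWL = ½ × 18.8889 × 17 = 160.56.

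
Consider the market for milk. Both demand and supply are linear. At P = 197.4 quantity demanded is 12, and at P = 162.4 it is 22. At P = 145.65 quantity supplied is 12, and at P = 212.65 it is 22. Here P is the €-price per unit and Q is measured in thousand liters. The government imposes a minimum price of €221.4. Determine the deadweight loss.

Demand slope = (162.4 − 197.4)/(22 − 12) = −3.5, so P = 239.4 − 3.5Q.
Supply slope = (212.65 − 145.65)/(22 − 12) = 6.7, so P = 65.25 + 6.7Q.
Competitive equilibrium: 239.4 − 3.5Q = 65.25 + 6.7Q → Q* = 17.07353, P* = 179.64265.
At the floor P = 221.4, quantity demanded = (239.4 − 221.4)/3.5 = 5.14286.
Sellers' marginal cost at Q' = 5.14286: 65.25 + 6.7·5.14286 = 99.70716.
ΔQ = 17.07353 − 5.14286 = 11.93067; wedge = 221.4 − 99.70716 = 121.69284.
Welfare loss = ½ × 11.93067 × 121.69284 = €725.94 thousand.

€725.94 thousand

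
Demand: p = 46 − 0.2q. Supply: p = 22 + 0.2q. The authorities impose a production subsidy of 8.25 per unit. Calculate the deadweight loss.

Competitive equilibrium: 46 − 0.2q = 22 + 0.2q → q* = 60, p* = 34.
The subsidy lowers effective supply by 8.25: p = 13.75 + 0.2q.
New quantity: 46 − 0.2q = 13.75 + 0.2q → q' = 80.625.
Overproduction Δq = 80.625 − 60 = 20.625; wedge = subsidy = 8.25.
The triangle = ½ × 20.625 × 8.25 = 85.08.

85.08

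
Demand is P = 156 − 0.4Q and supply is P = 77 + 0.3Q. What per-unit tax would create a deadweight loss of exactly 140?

Competitive equilibrium: 156 − 0.4Q = 77 + 0.3Q → Q* = 112.8571, P* = 110.8571.
A tax t gives ΔQ = t/0.7 and wedge t, so DWL = t²/1.4.
t²/1.4 = 140 → t² = 196 → t = 14.

14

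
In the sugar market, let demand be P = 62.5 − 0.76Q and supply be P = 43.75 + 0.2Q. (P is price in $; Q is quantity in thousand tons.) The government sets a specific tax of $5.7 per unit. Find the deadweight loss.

$16.92 thousand

Competitive equilibrium: 62.5 − 0.76Q = 43.75 + 0.2Q → Q* = 19.5313, P* = 47.6563.
With the tax, the buyer price exceeds the seller price by 5.7: (62.5 − 0.76Q) − (43.75 + 0.2Q) = 5.7 → Q' = 13.5938.
ΔQ = 19.5313 − 13.5938 = 5.9375; the wedge equals the tax, 5.7.
The triangle = ½ × 5.9375 × 5.7 = $16.92 thousand.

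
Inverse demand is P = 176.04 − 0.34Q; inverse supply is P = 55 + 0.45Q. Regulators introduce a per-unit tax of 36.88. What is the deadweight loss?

Competitive equilibrium: 176.04 − 0.34Q = 55 + 0.45Q → Q* = 153.21519, P* = 123.94684.
With the tax, the buyer price exceeds the seller price by 36.88: (176.04 − 0.34Q) − (55 + 0.45Q) = 36.88 → Q' = 106.53165.
ΔQ = 153.21519 − 106.53165 = 46.68354; the wedge equals the tax, 36.88.
Welfare loss = ½ × 46.68354 × 36.88 = 860.84.

860.84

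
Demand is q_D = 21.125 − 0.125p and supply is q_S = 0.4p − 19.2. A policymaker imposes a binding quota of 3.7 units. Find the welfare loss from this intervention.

321.36

In inverse form: demand p = 169 − 8q, supply p = 48 + 2.5q.
Competitive equilibrium: 169 − 8q = 48 + 2.5q → q* = 11.5238, p* = 76.8095.
At q = 3.7: demand price = 169 − 8·3.7 = 139.4; supply price = 48 + 2.5·3.7 = 57.25.
Δq = 11.5238 − 3.7 = 7.8238; wedge = 139.4 − 57.25 = 82.15.
Deadweight loss = ½ × 7.8238 × 82.15 = 321.36.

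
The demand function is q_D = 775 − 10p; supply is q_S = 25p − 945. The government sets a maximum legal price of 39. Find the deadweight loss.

In inverse form: demand p = 77.5 − 0.1q, supply p = 37.8 + 0.04q.
Competitive equilibrium: 77.5 − 0.1q = 37.8 + 0.04q → q* = 283.5714, p* = 49.1429.
At the ceiling p = 39, quantity supplied = (39 − 37.8)/0.04 = 30.
Willingness to pay at q' = 30: 77.5 − 0.1·30 = 74.5.
Δq = 283.5714 − 30 = 253.5714; wedge = 74.5 − 39 = 35.5.
Welfare loss = ½ × 253.5714 × 35.5 = 4500.89.

4500.89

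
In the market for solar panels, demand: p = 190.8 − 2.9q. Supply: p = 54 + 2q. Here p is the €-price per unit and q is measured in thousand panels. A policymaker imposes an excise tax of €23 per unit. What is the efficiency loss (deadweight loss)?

Competitive equilibrium: 190.8 − 2.9q = 54 + 2q → q* = 27.9184, p* = 109.8367.
With the tax, the buyer price exceeds the seller price by 23: (190.8 − 2.9q) − (54 + 2q) = 23 → q' = 23.2245.
Δq = 27.9184 − 23.2245 = 4.6939; the wedge equals the tax, 23.
The triangle = ½ × 4.6939 × 23 = €53.98 thousand.

€53.98 thousand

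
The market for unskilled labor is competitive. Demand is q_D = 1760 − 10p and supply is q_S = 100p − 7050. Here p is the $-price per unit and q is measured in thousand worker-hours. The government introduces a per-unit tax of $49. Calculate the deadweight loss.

$10913.64 thousand

In inverse form: demand p = 176 − 0.1q, supply p = 70.5 + 0.01q.
Competitive equilibrium: 176 − 0.1q = 70.5 + 0.01q → q* = 959.0909, p* = 80.0909.
With the tax, the buyer price exceeds the seller price by 49: (176 − 0.1q) − (70.5 + 0.01q) = 49 → q' = 513.6364.
Δq = 959.0909 − 513.6364 = 445.4545; the wedge equals the tax, 49.
The triangle = ½ × 445.4545 × 49 = $10913.64 thousand.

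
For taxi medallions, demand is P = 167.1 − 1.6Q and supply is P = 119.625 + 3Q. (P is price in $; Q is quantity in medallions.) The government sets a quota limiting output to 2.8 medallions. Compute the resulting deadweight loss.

Competitive equilibrium: 167.1 − 1.6Q = 119.625 + 3Q → Q* = 10.3207, P* = 150.587.
At Q = 2.8: demand price = 167.1 − 1.6·2.8 = 162.62; supply price = 119.625 + 3·2.8 = 128.025.
ΔQ = 10.3207 − 2.8 = 7.5207; wedge = 162.62 − 128.025 = 34.595.
DWL = ½ × 7.5207 × 34.595 = $130.09.

$130.09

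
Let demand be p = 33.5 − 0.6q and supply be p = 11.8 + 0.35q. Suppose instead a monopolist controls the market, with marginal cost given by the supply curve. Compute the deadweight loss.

Competitive equilibrium: 33.5 − 0.6q = 11.8 + 0.35q → q* = 22.8421, p* = 19.7947.
Marginal revenue: MR = 33.5 − 1.2q. Set MR = MC: 33.5 − 1.2q = 11.8 + 0.35q → q_m = 14.
Price p_m = 33.5 − 0.6·14 = 25.1; MC(q_m) = 11.8 + 0.35·14 = 16.7.
Competitive q* = 22.8421, so Δq = 8.8421; wedge = 25.1 − 16.7 = 8.4.
Welfare loss = ½ × 8.8421 × 8.4 = 37.14.

37.14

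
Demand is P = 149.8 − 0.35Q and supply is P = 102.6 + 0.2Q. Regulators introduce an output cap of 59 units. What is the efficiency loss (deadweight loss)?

Competitive equilibrium: 149.8 − 0.35Q = 102.6 + 0.2Q → Q* = 85.8182, P* = 119.7636.
At Q = 59: demand price = 149.8 − 0.35·59 = 129.15; supply price = 102.6 + 0.2·59 = 114.4.
ΔQ = 85.8182 − 59 = 26.8182; wedge = 129.15 − 114.4 = 14.75.
The triangle = ½ × 26.8182 × 14.75 = 197.78.

197.78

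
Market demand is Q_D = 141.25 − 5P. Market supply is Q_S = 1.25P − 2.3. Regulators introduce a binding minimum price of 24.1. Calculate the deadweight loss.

In inverse form: demand P = 28.25 − 0.2Q, supply P = 1.84 + 0.8Q.
Competitive equilibrium: 28.25 − 0.2Q = 1.84 + 0.8Q → Q* = 26.41, P* = 22.968.
At the floor P = 24.1, quantity demanded = (28.25 − 24.1)/0.2 = 20.75.
Sellers' marginal cost at Q' = 20.75: 1.84 + 0.8·20.75 = 18.44.
ΔQ = 26.41 − 20.75 = 5.66; wedge = 24.1 − 18.44 = 5.66.
DWL = ½ × 5.66 × 5.66 = 16.02.

16.02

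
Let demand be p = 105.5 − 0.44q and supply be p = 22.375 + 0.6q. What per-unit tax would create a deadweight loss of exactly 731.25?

39

Competitive equilibrium: 105.5 − 0.44q = 22.375 + 0.6q → q* = 79.9279, p* = 70.3317.
A tax t gives Δq = t/1.04 and wedge t, so DWL = t²/2.08.
t²/2.08 = 731.25 → t² = 1521 → t = 39.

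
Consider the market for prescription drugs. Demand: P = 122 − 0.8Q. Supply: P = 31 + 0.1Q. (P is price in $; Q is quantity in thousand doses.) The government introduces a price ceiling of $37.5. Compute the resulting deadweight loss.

$586.81 thousand

Competitive equilibrium: 122 − 0.8Q = 31 + 0.1Q → Q* = 101.1111, P* = 41.1111.
At the ceiling P = 37.5, quantity supplied = (37.5 − 31)/0.1 = 65.
Willingness to pay at Q' = 65: 122 − 0.8·65 = 70.
ΔQ = 101.1111 − 65 = 36.1111; wedge = 70 − 37.5 = 32.5.
Welfare loss = ½ × 36.1111 × 32.5 = $586.81 thousand.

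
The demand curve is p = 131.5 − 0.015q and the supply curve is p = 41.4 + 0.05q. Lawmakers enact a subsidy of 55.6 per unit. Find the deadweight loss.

Competitive equilibrium: 131.5 − 0.015q = 41.4 + 0.05q → q* = 1386.1538, p* = 110.7077.
The subsidy lowers effective supply by 55.6: p = 0.05q − 14.2.
New quantity: 131.5 − 0.015q = 0.05q − 14.2 → q' = 2241.5385.
Overproduction Δq = 2241.5385 − 1386.1538 = 855.3847; wedge = subsidy = 55.6.
The triangle = ½ × 855.3847 × 55.6 = 23779.69.

23779.69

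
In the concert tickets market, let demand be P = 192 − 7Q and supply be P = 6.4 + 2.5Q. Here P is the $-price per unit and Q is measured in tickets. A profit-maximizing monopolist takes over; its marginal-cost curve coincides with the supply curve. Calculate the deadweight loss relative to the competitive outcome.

$326.31

Competitive equilibrium: 192 − 7Q = 6.4 + 2.5Q → Q* = 19.5368, P* = 55.2421.
Marginal revenue: MR = 192 − 14Q. Set MR = MC: 192 − 14Q = 6.4 + 2.5Q → Q_m = 11.2485.
Price P_m = 192 − 7·11.2485 = 113.2605; MC(Q_m) = 6.4 + 2.5·11.2485 = 34.5213.
Competitive Q* = 19.5368, so ΔQ = 8.2883; wedge = 113.2605 − 34.5213 = 78.7392.
Welfare loss = ½ × 8.2883 × 78.7392 = $326.31.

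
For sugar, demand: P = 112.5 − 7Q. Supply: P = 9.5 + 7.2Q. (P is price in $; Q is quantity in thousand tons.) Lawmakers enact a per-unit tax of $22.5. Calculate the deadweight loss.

Competitive equilibrium: 112.5 − 7Q = 9.5 + 7.2Q → Q* = 7.2535, P* = 61.7254.
With the tax, the buyer price exceeds the seller price by 22.5: (112.5 − 7Q) − (9.5 + 7.2Q) = 22.5 → Q' = 5.669.
ΔQ = 7.2535 − 5.669 = 1.5845; the wedge equals the tax, 22.5.
Welfare loss = ½ × 1.5845 × 22.5 = $17.83 thousand.

$17.83 thousand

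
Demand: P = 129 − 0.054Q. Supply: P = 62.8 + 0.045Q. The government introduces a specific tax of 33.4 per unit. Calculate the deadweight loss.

Competitive equilibrium: 129 − 0.054Q = 62.8 + 0.045Q → Q* = 668.6869, P* = 92.8909.
With the tax, the buyer price exceeds the seller price by 33.4: (129 − 0.054Q) − (62.8 + 0.045Q) = 33.4 → Q' = 331.3131.
ΔQ = 668.6869 − 331.3131 = 337.3738; the wedge equals the tax, 33.4.
DWL = ½ × 337.3738 × 33.4 = 5634.14.

5634.14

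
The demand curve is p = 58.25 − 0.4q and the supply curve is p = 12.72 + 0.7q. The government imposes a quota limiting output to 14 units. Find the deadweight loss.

412.64

Competitive equilibrium: 58.25 − 0.4q = 12.72 + 0.7q → q* = 41.3909, p* = 41.6936.
At q = 14: demand price = 58.25 − 0.4·14 = 52.65; supply price = 12.72 + 0.7·14 = 22.52.
Δq = 41.3909 − 14 = 27.3909; wedge = 52.65 − 22.52 = 30.13.
The triangle = ½ × 27.3909 × 30.13 = 412.64.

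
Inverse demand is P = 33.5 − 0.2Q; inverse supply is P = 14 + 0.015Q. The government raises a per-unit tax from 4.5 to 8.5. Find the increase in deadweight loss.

120.93

Competitive equilibrium: 33.5 − 0.2Q = 14 + 0.015Q → Q* = 90.6977, P* = 15.3605.
For a per-unit tax t: ΔQ = t/0.215, so DWL = ½·t·(t/0.215) = t²/0.43.
At t = 4.5: DWL = 47.093. At t = 8.5: DWL = 168.023.
Increase = 168.023 − 47.093 = 120.93.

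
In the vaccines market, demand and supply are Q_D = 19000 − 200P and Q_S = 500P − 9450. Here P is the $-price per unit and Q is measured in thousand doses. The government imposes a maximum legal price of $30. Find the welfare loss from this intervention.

$99111.61 thousand

In inverse form: demand P = 95 − 0.005Q, supply P = 18.9 + 0.002Q.
Competitive equilibrium: 95 − 0.005Q = 18.9 + 0.002Q → Q* = 10871.4286, P* = 40.6429.
At the ceiling P = 30, quantity supplied = (30 − 18.9)/0.002 = 5550.
Willingness to pay at Q' = 5550: 95 − 0.005·5550 = 67.25.
ΔQ = 10871.4286 − 5550 = 5321.4286; wedge = 67.25 − 30 = 37.25.
DWL = ½ × 5321.4286 × 37.25 = $99111.61 thousand.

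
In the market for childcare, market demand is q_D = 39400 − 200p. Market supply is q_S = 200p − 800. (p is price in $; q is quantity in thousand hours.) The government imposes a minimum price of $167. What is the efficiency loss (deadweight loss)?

$884450 thousand

In inverse form: demand p = 197 − 0.005q, supply p = 4 + 0.005q.
Competitive equilibrium: 197 − 0.005q = 4 + 0.005q → q* = 19300, p* = 100.5.
At the floor p = 167, quantity demanded = (197 − 167)/0.005 = 6000.
Sellers' marginal cost at q' = 6000: 4 + 0.005·6000 = 34.
Δq = 19300 − 6000 = 13300; wedge = 167 − 34 = 133.
The triangle = ½ × 13300 × 133 = $884450 thousand.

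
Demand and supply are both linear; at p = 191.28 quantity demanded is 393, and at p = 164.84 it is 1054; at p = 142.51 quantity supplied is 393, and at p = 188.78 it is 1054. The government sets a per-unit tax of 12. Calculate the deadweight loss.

654.55

Demand slope = (164.84 − 191.28)/(1054 − 393) = −0.04, so p = 207 − 0.04q.
Supply slope = (188.78 − 142.51)/(1054 − 393) = 0.07, so p = 115 + 0.07q.
Competitive equilibrium: 207 − 0.04q = 115 + 0.07q → q* = 836.3636, p* = 173.5455.
With the tax, the buyer price exceeds the seller price by 12: (207 − 0.04q) − (115 + 0.07q) = 12 → q' = 727.2727.
Δq = 836.3636 − 727.2727 = 109.0909; the wedge equals the tax, 12.
The triangle = ½ × 109.0909 × 12 = 654.55.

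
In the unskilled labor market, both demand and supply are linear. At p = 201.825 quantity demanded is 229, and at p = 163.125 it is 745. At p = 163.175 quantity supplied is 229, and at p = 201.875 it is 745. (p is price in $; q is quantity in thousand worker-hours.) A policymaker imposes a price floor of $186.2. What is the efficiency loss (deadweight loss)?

$182.53 thousand

Demand slope = (163.125 − 201.825)/(745 − 229) = −0.075, so p = 219 − 0.075q.
Supply slope = (201.875 − 163.175)/(745 − 229) = 0.075, so p = 146 + 0.075q.
Competitive equilibrium: 219 − 0.075q = 146 + 0.075q → q* = 486.6667, p* = 182.5.
At the floor p = 186.2, quantity demanded = (219 − 186.2)/0.075 = 437.3333.
Sellers' marginal cost at q' = 437.3333: 146 + 0.075·437.3333 = 178.8.
Δq = 486.6667 − 437.3333 = 49.3334; wedge = 186.2 − 178.8 = 7.4.
DWL = ½ × 49.3334 × 7.4 = $182.53 thousand.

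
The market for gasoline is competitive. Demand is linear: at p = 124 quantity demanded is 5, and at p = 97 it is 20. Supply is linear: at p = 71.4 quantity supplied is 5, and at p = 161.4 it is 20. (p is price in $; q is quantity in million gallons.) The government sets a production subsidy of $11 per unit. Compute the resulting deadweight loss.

Demand slope = (97 − 124)/(20 − 5) = −1.8, so p = 133 − 1.8q.
Supply slope = (161.4 − 71.4)/(20 − 5) = 6, so p = 41.4 + 6q.
Competitive equilibrium: 133 − 1.8q = 41.4 + 6q → q* = 11.7436, p* = 111.8615.
The subsidy lowers effective supply by 11: p = 30.4 + 6q.
New quantity: 133 − 1.8q = 30.4 + 6q → q' = 13.1538.
Overproduction Δq = 13.1538 − 11.7436 = 1.4102; wedge = subsidy = 11.
Welfare loss = ½ × 1.4102 × 11 = $7.76 million.

$7.76 million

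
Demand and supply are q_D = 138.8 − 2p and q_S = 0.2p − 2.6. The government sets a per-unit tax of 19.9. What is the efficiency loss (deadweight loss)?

36

In inverse form: demand p = 69.4 − 0.5q, supply p = 13 + 5q.
Competitive equilibrium: 69.4 − 0.5q = 13 + 5q → q* = 10.2545, p* = 64.2727.
With the tax, the buyer price exceeds the seller price by 19.9: (69.4 − 0.5q) − (13 + 5q) = 19.9 → q' = 6.6364.
Δq = 10.2545 − 6.6364 = 3.6181; the wedge equals the tax, 19.9.
DWL = ½ × 3.6181 × 19.9 = 36.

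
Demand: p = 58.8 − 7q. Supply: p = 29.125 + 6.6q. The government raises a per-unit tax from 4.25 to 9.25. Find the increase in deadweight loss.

Competitive equilibrium: 58.8 − 7q = 29.125 + 6.6q → q* = 2.182, p* = 43.5261.
For a per-unit tax t: Δq = t/13.6, so DWL = ½·t·(t/13.6) = t²/27.2.
At t = 4.25: DWL = 0.664. At t = 9.25: DWL = 3.146.
Increase = 3.146 − 0.664 = 2.48.

2.48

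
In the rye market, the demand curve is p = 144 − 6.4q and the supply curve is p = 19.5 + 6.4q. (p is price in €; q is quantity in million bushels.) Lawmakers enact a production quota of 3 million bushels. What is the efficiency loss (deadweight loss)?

€289.58 million

Competitive equilibrium: 144 − 6.4q = 19.5 + 6.4q → q* = 9.7266, p* = 81.75.
At q = 3: demand price = 144 − 6.4·3 = 124.8; supply price = 19.5 + 6.4·3 = 38.7.
Δq = 9.7266 − 3 = 6.7266; wedge = 124.8 − 38.7 = 86.1.
Deadweight loss = ½ × 6.7266 × 86.1 = €289.58 million.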